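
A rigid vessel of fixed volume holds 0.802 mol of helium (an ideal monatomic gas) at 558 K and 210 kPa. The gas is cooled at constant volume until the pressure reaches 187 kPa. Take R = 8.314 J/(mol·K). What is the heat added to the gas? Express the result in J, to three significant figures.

Q ≈ -611 J

Constant volume ⇒ W = 0, so Q = ΔU = nCᵥΔT with Cᵥ = 3R/2 = 12.47 J/(mol·K).
At constant V, T₂/T₁ = P₂/P₁ ⇒ ΔT = T₁(P₂/P₁ − 1) = 558·(187/210 − 1) = -61.11 K.
ΔU = (0.802)(12.47)(-61.11) = -611.2 J.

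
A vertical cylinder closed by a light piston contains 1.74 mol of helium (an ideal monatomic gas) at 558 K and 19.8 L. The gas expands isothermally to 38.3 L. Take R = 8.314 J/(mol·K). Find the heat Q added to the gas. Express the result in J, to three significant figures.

Q ≈ 5330 J

Isothermal ⇒ ΔU = 0, so Q = W = nRT ln(V₂/V₁).
Q = (1.74)(8.314)(558) ln(38.3/19.8) = 8072 × 0.6598 = 5326 J.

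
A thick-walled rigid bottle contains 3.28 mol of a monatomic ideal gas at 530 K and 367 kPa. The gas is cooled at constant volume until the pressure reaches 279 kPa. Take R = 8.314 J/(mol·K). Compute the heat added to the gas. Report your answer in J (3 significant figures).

Constant volume ⇒ W = 0, so Q = ΔU = nCᵥΔT with Cᵥ = 3R/2 = 12.47 J/(mol·K).
At constant V, T₂/T₁ = P₂/P₁ ⇒ ΔT = T₁(P₂/P₁ − 1) = 530·(279/367 − 1) = -127.1 K.
ΔU = (3.28)(12.47)(-127.1) = -5198 J.

Q ≈ -5200 J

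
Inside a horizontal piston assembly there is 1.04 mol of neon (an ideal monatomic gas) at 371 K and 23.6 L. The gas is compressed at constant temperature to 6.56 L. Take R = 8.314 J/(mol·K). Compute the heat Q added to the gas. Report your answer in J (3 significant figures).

Q ≈ -4110 J

Isothermal ⇒ ΔU = 0, so Q = W = nRT ln(V₂/V₁).
Q = (1.04)(8.314)(371) ln(6.56/23.6) = 3208 × -1.28 = -4107 J.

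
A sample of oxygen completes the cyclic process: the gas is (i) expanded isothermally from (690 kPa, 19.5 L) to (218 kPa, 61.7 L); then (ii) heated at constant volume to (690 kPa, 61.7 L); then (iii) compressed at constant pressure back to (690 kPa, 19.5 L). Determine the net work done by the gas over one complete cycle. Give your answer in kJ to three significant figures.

W_net ≈ -13.6 kJ

Leg (i): W = PᵢVᵢ ln(V_f/Vᵢ) = (13455) ln(61.7/19.5) = 15498 J.
Leg (ii): W = 0.
Leg (iii): W = PΔV = (690)(19.5 − 61.7) = -29118 J.
W_net = 15498 − 29118 = -13620 J.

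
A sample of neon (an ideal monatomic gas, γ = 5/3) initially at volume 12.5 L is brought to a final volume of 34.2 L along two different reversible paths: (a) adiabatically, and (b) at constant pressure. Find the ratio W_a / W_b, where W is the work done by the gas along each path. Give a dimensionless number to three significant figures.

Path (a) adiabatic: W = P₁V₁(1 − (V₁/V₂)^(γ−1))/(γ−1) → W_a/(P₁V₁) = 0.7332.
Path (b) isobaric: W = P₁(V₂ − V₁) → W_b/(P₁V₁) = 1.736.
W_a / W_b = 0.7332 / 1.736 = 0.4224.

W_a / W_b ≈ 0.422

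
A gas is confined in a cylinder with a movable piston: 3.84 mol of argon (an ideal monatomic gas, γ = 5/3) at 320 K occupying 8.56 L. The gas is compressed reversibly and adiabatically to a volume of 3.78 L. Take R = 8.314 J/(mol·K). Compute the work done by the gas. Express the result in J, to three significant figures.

Adiabatic: TV^(γ−1) = const with γ = 5/3.
T₂ = T₁ (V₁/V₂)^(γ−1) = 320 × (8.56/3.78)^0.667 = 320 × 1.724 = 551.8 K.
W_by = nCᵥ(T₁ − T₂) = (3.84)(12.47)(320 − 551.8) = -11102 J.

W ≈ -11100 J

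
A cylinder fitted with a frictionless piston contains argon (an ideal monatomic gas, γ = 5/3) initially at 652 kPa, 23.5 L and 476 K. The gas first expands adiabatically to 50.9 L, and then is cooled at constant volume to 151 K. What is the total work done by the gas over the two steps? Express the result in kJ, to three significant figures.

W_total ≈ 9.25 kJ

Step 1 (adiabatic): W = (P₁V₁ − P₂V₂)/(γ−1) = (15322 − 9153)/0.667 = 9254 J.
Step 2 (isochoric): W = 0 (constant volume).
W_total = 9254 + 0 = 9254 J.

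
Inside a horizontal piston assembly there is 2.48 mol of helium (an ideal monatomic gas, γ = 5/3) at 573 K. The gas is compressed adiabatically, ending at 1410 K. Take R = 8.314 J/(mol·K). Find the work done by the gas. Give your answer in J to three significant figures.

W ≈ -25900 J

Adiabatic ⇒ Q = 0, so W_by = −ΔU = nCᵥ(T₁ − T₂).
Cᵥ = 3R/2 = 12.47 J/(mol·K).
W = (2.48)(12.47)(573 − 1410) = -25887 J.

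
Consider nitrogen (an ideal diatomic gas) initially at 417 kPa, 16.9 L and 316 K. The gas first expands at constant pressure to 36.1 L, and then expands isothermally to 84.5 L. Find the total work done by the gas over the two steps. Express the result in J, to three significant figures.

W_total ≈ 20800 J

Step 1 (isobaric): W = PΔV = (417 kPa)(36.1 − 16.9 L) = 8006 J.
After step 1: P = 417 kPa, V = 36.1 L, T = 675 K.
Step 2 (isothermal): W = P₁V₁ ln(V₂/V₁) = (15054) ln(84.5/36.1) = 12803 J.
W_total = 8006 + 12803 = 20809 J.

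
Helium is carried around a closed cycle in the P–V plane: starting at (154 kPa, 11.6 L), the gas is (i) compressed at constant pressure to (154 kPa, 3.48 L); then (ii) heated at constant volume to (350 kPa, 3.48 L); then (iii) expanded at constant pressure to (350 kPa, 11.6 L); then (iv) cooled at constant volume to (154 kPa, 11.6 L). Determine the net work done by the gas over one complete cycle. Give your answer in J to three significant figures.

W_net ≈ 1590 J

Constant-volume legs do no work.
W(i) = (154)(3.48 − 11.6) = -1250 J; W(iii) = (350)(11.6 − 3.48) = 2842 J.
W_net = -1250 + 2842 = 1592 J (the clockwise enclosed area).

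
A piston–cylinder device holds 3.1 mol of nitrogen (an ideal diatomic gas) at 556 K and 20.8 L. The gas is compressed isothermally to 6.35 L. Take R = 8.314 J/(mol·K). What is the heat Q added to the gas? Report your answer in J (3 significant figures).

Isothermal ⇒ ΔU = 0, so Q = W = nRT ln(V₂/V₁).
Q = (3.1)(8.314)(556) ln(6.35/20.8) = 14330 × -1.186 = -17003 J.

Q ≈ -17000 J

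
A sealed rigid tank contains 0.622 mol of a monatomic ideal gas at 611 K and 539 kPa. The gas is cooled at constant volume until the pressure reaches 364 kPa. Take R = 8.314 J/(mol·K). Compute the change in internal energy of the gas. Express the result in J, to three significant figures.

Constant volume ⇒ W = 0, so Q = ΔU = nCᵥΔT with Cᵥ = 3R/2 = 12.47 J/(mol·K).
At constant V, T₂/T₁ = P₂/P₁ ⇒ ΔT = T₁(P₂/P₁ − 1) = 611·(364/539 − 1) = -198.4 K.
ΔU = (0.622)(12.47)(-198.4) = -1539 J.

ΔU ≈ -1540 J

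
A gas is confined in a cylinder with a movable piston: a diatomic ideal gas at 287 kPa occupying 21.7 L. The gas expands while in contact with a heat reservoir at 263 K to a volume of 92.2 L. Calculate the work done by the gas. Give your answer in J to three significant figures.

W ≈ 9010 J

Isothermal: W = nRT ln(V₂/V₁) = P₁V₁ ln(V₂/V₁).
P₁V₁ = (287 kPa)(21.7 L) = 6228 J.
W = 6228 × ln(92.2/21.7) = 6228 × 1.447
W_by_gas = 9010 J.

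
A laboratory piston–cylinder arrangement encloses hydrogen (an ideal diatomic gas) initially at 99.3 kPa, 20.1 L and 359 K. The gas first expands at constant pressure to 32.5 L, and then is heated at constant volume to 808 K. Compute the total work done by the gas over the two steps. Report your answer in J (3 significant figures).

Step 1 (isobaric): W = PΔV = (99.3 kPa)(32.5 − 20.1 L) = 1231 J.
Step 2 (isochoric): W = 0 (constant volume).
W_total = 1231 + 0 = 1231 J.

W_total ≈ 1230 J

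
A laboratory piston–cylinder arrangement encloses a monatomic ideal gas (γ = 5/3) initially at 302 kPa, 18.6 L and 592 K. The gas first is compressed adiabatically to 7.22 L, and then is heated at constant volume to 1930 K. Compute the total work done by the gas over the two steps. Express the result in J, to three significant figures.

Step 1 (adiabatic): W = (P₁V₁ − P₂V₂)/(γ−1) = (5617 − 10556)/0.667 = -7408 J.
Step 2 (isochoric): W = 0 (constant volume).
W_total = -7408 + 0 = -7408 J.

W_total ≈ -7410 J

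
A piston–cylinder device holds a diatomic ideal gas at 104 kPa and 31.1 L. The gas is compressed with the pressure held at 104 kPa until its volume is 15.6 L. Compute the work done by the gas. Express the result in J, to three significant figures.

Isobaric: W = P ΔV.
W = (104 kPa)(15.6 − 31.1 L) = (104)(-15.5) = -1612 J.

W ≈ -1610 J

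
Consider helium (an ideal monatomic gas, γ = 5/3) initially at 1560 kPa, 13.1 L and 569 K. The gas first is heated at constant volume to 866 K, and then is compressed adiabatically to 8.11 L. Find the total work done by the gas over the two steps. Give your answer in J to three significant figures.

Step 1 (isochoric): W = 0 (constant volume).
After step 1: P = 2374 kPa (V unchanged).
Step 2 (adiabatic): W = (P₁V₁ − P₂V₂)/(γ−1) = (31103 − 42819)/0.667 = -17574 J.
W_total = 0 − 17574 = -17574 J.

W_total ≈ -17600 J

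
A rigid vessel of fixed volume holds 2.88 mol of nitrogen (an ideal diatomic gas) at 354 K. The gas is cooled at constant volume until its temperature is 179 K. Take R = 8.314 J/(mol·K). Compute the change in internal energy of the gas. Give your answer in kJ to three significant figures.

ΔU ≈ -10.5 kJ

Constant volume ⇒ W = 0, so Q = ΔU = nCᵥΔT with Cᵥ = 5R/2 = 20.79 J/(mol·K).
ΔU = (2.88)(20.79)(179 − 354) = -10476 J.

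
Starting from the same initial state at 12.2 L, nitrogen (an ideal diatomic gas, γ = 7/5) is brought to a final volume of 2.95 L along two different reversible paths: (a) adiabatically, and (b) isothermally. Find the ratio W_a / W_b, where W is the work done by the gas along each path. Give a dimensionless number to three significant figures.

W_a / W_b ≈ 1.35

Path (a) adiabatic: W = P₁V₁(1 − (V₁/V₂)^(γ−1))/(γ−1) → W_a/(P₁V₁) = -1.911.
Path (b) isothermal: W = P₁V₁ ln(V₂/V₁) → W_b/(P₁V₁) = -1.42.
W_a / W_b = -1.911 / -1.42 = 1.346.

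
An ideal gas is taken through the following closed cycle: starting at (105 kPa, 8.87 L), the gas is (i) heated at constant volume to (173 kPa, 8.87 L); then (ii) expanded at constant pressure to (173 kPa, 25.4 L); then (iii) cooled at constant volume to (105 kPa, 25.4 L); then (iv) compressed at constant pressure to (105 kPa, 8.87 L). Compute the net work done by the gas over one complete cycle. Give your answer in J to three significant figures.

W_net ≈ 1120 J

Constant-volume legs do no work.
W(ii) = (173)(25.4 − 8.87) = 2860 J; W(iv) = (105)(8.87 − 25.4) = -1736 J.
W_net = 2860 − 1736 = 1124 J (the clockwise enclosed area).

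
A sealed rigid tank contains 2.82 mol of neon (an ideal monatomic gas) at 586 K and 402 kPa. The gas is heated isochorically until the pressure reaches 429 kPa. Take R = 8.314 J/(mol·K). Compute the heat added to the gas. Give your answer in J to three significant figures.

Q ≈ 1380 J

Constant volume ⇒ W = 0, so Q = ΔU = nCᵥΔT with Cᵥ = 3R/2 = 12.47 J/(mol·K).
At constant V, T₂/T₁ = P₂/P₁ ⇒ ΔT = T₁(P₂/P₁ − 1) = 586·(429/402 − 1) = 39.36 K.
ΔU = (2.82)(12.47)(39.36) = 1384 J.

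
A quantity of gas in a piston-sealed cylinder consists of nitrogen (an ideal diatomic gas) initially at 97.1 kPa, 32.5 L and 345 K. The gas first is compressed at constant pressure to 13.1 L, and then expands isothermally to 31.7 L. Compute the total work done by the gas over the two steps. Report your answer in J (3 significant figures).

W_total ≈ -760 J

Step 1 (isobaric): W = PΔV = (97.1 kPa)(13.1 − 32.5 L) = -1884 J.
After step 1: P = 97.1 kPa, V = 13.1 L, T = 139.1 K.
Step 2 (isothermal): W = P₁V₁ ln(V₂/V₁) = (1272) ln(31.7/13.1) = 1124 J.
W_total = -1884 + 1124 = -759.7 J.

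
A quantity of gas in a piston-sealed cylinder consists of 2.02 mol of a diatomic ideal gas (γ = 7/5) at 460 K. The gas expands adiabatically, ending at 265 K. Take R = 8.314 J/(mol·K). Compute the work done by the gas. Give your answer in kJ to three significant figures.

Adiabatic ⇒ Q = 0, so W_by = −ΔU = nCᵥ(T₁ − T₂).
Cᵥ = 5R/2 = 20.79 J/(mol·K).
W = (2.02)(20.79)(460 − 265) = 8187 J.

W ≈ 8.19 kJ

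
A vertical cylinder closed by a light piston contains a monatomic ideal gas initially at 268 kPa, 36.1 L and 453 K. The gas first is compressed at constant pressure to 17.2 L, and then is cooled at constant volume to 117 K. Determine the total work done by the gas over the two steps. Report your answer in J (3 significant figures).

Step 1 (isobaric): W = PΔV = (268 kPa)(17.2 − 36.1 L) = -5065 J.
Step 2 (isochoric): W = 0 (constant volume).
W_total = -5065 + 0 = -5065 J.

W_total ≈ -5070 J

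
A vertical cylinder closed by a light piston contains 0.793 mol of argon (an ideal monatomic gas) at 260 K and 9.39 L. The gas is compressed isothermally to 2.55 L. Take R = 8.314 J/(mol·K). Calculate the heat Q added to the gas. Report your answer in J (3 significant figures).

Q ≈ -2230 J

Isothermal ⇒ ΔU = 0, so Q = W = nRT ln(V₂/V₁).
Q = (0.793)(8.314)(260) ln(2.55/9.39) = 1714 × -1.304 = -2235 J.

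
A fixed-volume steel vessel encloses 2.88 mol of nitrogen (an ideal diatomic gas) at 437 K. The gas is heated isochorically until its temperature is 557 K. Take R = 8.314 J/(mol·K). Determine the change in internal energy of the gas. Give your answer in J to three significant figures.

Constant volume ⇒ W = 0, so Q = ΔU = nCᵥΔT with Cᵥ = 5R/2 = 20.79 J/(mol·K).
ΔU = (2.88)(20.79)(557 − 437) = 7183 J.

ΔU ≈ 7180 J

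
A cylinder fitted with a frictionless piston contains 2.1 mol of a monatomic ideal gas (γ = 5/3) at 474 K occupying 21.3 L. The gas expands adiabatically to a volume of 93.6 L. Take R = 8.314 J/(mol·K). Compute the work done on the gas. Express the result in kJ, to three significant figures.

W ≈ -7.79 kJ

Adiabatic: TV^(γ−1) = const with γ = 5/3.
T₂ = T₁ (V₁/V₂)^(γ−1) = 474 × (21.3/93.6)^0.667 = 474 × 0.3727 = 176.7 K.
W_by = nCᵥ(T₁ − T₂) = (2.1)(12.47)(474 − 176.7) = 7787 J.
Work on gas = −W_by = -7787 J.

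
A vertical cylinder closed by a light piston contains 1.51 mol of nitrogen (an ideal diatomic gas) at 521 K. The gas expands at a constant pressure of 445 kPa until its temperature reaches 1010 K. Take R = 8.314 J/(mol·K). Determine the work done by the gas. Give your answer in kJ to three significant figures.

W ≈ 6.14 kJ

Isobaric: W = P ΔV = nR ΔT.
W = (1.51)(8.314)(1010 − 521) = 6139 J.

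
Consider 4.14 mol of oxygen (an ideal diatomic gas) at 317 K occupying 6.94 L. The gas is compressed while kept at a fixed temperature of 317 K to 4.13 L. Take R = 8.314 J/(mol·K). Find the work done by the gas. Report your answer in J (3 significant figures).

Isothermal: W = nRT ln(V₂/V₁).
W = (4.14)(8.314)(317) × ln(4.13/6.94)
  = 10911 × -0.519
W_by_gas = -5663 J.

W ≈ -5660 J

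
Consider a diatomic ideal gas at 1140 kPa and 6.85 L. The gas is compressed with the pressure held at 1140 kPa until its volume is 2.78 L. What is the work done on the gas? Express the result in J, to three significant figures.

Isobaric: W = P ΔV.
W = (1140 kPa)(2.78 − 6.85 L) = (1140)(-4.07) = -4640 J.
Work on gas = −W_by = 4640 J.

W ≈ 4640 J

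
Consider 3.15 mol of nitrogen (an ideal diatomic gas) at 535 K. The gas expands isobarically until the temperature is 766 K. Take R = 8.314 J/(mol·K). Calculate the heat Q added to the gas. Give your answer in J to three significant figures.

Q ≈ 21200 J

Isobaric: W = nRΔT = (3.15)(8.314)(231) = 6050 J.
ΔU = nCᵥΔT with Cᵥ = 5R/2: ΔU = (3.15)(20.79)(231) = 15124 J.
Q = ΔU + W = 15124 + 6050 = 21174 J.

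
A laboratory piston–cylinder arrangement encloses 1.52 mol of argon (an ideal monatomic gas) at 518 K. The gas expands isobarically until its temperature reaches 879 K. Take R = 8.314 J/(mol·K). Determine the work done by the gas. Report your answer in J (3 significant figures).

Isobaric: W = P ΔV = nR ΔT.
W = (1.52)(8.314)(879 − 518) = 4562 J.

W ≈ 4560 J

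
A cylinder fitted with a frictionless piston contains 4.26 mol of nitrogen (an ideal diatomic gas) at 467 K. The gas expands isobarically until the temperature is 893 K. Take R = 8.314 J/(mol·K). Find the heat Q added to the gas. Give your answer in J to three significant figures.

Isobaric: W = nRΔT = (4.26)(8.314)(426) = 15088 J.
ΔU = nCᵥΔT with Cᵥ = 5R/2: ΔU = (4.26)(20.79)(426) = 37720 J.
Q = ΔU + W = 37720 + 15088 = 52808 J.

Q ≈ 52800 J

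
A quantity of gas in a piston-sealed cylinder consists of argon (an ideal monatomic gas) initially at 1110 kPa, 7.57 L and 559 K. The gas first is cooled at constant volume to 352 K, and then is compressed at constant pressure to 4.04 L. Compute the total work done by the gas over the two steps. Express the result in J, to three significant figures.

W_total ≈ -2470 J

Step 1 (isochoric): W = 0 (constant volume).
After step 1: P = 699 kPa (V unchanged).
Step 2 (isobaric): W = PΔV = (699 kPa)(4.04 − 7.57 L) = -2467 J.
W_total = 0 − 2467 = -2467 J.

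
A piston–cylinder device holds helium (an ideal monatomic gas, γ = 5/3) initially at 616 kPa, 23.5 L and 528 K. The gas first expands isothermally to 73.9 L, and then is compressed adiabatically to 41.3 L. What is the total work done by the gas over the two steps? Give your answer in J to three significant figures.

W_total ≈ 6300 J

Step 1 (isothermal): W = P₁V₁ ln(V₂/V₁) = (14476) ln(73.9/23.5) = 16585 J.
After step 1: P = 195.9 kPa, V = 73.9 L, T = 528 K.
Step 2 (adiabatic): W = (P₁V₁ − P₂V₂)/(γ−1) = (14476 − 21336)/0.667 = -10290 J.
W_total = 16585 − 10290 = 6295 J.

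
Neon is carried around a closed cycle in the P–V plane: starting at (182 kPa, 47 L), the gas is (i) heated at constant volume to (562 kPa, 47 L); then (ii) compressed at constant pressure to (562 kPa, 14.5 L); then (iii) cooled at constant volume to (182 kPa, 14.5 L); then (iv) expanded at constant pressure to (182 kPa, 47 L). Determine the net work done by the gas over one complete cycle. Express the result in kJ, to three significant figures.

Constant-volume legs do no work.
W(ii) = (562)(14.5 − 47) = -18265 J; W(iv) = (182)(47 − 14.5) = 5915 J.
W_net = -18265 + 5915 = -12350 J (the counter-clockwise enclosed area).

W_net ≈ -12.4 kJ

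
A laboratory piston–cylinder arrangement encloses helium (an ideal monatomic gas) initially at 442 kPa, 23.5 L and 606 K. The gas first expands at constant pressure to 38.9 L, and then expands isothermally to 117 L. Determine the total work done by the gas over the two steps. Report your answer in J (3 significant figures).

Step 1 (isobaric): W = PΔV = (442 kPa)(38.9 − 23.5 L) = 6807 J.
After step 1: P = 442 kPa, V = 38.9 L, T = 1003 K.
Step 2 (isothermal): W = P₁V₁ ln(V₂/V₁) = (17194) ln(117/38.9) = 18933 J.
W_total = 6807 + 18933 = 25740 J.

W_total ≈ 25700 J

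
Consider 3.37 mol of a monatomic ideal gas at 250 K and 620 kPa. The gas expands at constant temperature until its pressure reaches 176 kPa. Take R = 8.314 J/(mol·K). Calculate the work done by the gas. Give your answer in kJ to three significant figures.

Isothermal process: W = nRT ln(V₂/V₁) = nRT ln(P₁/P₂).
W = (3.37)(8.314)(250) × ln(620/176)
  = 7005 × ln(3.523) = 7005 × 1.259
W_by_gas = 8820 J.

W ≈ 8.82 kJ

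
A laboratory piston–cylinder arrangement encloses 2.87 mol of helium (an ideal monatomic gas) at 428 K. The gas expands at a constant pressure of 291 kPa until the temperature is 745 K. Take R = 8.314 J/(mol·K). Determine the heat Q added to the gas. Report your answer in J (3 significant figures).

Q ≈ 18900 J

Isobaric: W = nRΔT = (2.87)(8.314)(317) = 7564 J.
ΔU = nCᵥΔT with Cᵥ = 3R/2: ΔU = (2.87)(12.47)(317) = 11346 J.
Q = ΔU + W = 11346 + 7564 = 18910 J.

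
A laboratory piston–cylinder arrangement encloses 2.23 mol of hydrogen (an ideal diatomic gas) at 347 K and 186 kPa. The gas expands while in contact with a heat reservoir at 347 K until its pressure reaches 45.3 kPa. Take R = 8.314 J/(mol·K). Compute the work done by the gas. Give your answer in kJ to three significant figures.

Isothermal process: W = nRT ln(V₂/V₁) = nRT ln(P₁/P₂).
W = (2.23)(8.314)(347) × ln(186/45.3)
  = 6433 × ln(4.106) = 6433 × 1.412
W_by_gas = 9087 J.

W ≈ 9.09 kJ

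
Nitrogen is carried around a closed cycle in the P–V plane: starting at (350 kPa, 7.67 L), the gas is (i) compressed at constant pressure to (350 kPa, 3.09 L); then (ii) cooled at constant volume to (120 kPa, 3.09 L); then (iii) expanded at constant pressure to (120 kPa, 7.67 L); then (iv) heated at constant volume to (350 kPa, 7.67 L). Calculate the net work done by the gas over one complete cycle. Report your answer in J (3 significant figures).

W_net ≈ -1050 J

Constant-volume legs do no work.
W(i) = (350)(3.09 − 7.67) = -1603 J; W(iii) = (120)(7.67 − 3.09) = 549.6 J.
W_net = -1603 + 549.6 = -1053 J (the counter-clockwise enclosed area).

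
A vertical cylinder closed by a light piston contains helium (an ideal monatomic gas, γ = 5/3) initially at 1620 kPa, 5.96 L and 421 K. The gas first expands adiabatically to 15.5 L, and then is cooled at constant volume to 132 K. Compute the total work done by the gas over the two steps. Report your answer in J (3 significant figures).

W_total ≈ 6820 J

Step 1 (adiabatic): W = (P₁V₁ − P₂V₂)/(γ−1) = (9655 − 5105)/0.667 = 6825 J.
Step 2 (isochoric): W = 0 (constant volume).
W_total = 6825 + 0 = 6825 J.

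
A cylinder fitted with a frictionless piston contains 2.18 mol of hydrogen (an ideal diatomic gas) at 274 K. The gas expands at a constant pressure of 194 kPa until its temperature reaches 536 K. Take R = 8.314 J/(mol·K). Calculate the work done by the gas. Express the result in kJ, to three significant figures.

W ≈ 4.75 kJ

Isobaric: W = P ΔV = nR ΔT.
W = (2.18)(8.314)(536 − 274) = 4749 J.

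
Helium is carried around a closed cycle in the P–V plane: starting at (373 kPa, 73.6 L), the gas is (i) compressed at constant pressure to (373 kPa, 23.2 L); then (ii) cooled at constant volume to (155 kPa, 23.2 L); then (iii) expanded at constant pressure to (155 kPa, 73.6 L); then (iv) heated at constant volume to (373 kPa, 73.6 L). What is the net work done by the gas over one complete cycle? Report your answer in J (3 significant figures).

W_net ≈ -11000 J

Constant-volume legs do no work.
W(i) = (373)(23.2 − 73.6) = -18799 J; W(iii) = (155)(73.6 − 23.2) = 7812 J.
W_net = -18799 + 7812 = -10987 J (the counter-clockwise enclosed area).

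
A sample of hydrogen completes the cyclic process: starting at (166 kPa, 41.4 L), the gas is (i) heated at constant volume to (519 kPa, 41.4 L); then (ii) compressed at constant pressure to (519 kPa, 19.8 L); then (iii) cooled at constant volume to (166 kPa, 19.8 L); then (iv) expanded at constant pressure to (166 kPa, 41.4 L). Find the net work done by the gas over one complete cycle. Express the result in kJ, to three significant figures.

Constant-volume legs do no work.
W(ii) = (519)(19.8 − 41.4) = -11210 J; W(iv) = (166)(41.4 − 19.8) = 3586 J.
W_net = -11210 + 3586 = -7625 J (the counter-clockwise enclosed area).

W_net ≈ -7.62 kJ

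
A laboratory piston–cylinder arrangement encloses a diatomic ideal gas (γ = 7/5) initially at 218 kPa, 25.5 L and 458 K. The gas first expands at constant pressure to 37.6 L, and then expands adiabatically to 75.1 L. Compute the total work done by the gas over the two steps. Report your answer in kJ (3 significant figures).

Step 1 (isobaric): W = PΔV = (218 kPa)(37.6 − 25.5 L) = 2638 J.
After step 1: P = 218 kPa, V = 37.6 L, T = 675.3 K.
Step 2 (adiabatic): W = (P₁V₁ − P₂V₂)/(γ−1) = (8197 − 6215)/0.4 = 4954 J.
W_total = 2638 + 4954 = 7591 J.

W_total ≈ 7.59 kJ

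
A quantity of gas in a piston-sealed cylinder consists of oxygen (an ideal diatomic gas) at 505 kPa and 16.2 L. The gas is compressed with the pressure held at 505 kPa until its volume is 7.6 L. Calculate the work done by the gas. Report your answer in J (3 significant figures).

Isobaric: W = P ΔV.
W = (505 kPa)(7.6 − 16.2 L) = (505)(-8.6) = -4343 J.

W ≈ -4340 J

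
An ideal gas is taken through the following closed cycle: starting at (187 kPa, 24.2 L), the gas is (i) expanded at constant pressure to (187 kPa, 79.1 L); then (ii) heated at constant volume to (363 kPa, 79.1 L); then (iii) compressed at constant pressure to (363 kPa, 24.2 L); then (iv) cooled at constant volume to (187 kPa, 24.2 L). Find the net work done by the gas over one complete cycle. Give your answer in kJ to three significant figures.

Constant-volume legs do no work.
W(i) = (187)(79.1 − 24.2) = 10266 J; W(iii) = (363)(24.2 − 79.1) = -19929 J.
W_net = 10266 − 19929 = -9662 J (the counter-clockwise enclosed area).

W_net ≈ -9.66 kJ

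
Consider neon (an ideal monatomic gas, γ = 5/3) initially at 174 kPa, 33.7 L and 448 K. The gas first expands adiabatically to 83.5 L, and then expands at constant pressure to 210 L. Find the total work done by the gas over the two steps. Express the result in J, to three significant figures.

W_total ≈ 8840 J

Step 1 (adiabatic): W = (P₁V₁ − P₂V₂)/(γ−1) = (5864 − 3202)/0.667 = 3992 J.
After step 1: P = 38.35 kPa, V = 83.5 L, T = 244.7 K.
Step 2 (isobaric): W = PΔV = (38.35 kPa)(210 − 83.5 L) = 4852 J.
W_total = 3992 + 4852 = 8844 J.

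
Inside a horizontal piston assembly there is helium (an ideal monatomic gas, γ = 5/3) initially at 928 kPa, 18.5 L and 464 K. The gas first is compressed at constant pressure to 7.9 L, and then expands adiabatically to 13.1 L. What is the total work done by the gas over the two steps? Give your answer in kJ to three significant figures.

W_total ≈ -6.69 kJ

Step 1 (isobaric): W = PΔV = (928 kPa)(7.9 − 18.5 L) = -9837 J.
After step 1: P = 928 kPa, V = 7.9 L, T = 198.1 K.
Step 2 (adiabatic): W = (P₁V₁ − P₂V₂)/(γ−1) = (7331 − 5233)/0.667 = 3147 J.
W_total = -9837 + 3147 = -6689 J.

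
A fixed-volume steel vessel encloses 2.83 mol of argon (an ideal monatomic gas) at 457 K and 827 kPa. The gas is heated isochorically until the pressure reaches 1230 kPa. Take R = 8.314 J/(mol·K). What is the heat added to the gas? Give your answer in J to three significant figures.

Q ≈ 7860 J

Constant volume ⇒ W = 0, so Q = ΔU = nCᵥΔT with Cᵥ = 3R/2 = 12.47 J/(mol·K).
At constant V, T₂/T₁ = P₂/P₁ ⇒ ΔT = T₁(P₂/P₁ − 1) = 457·(1230/827 − 1) = 222.7 K.
ΔU = (2.83)(12.47)(222.7) = 7860 J.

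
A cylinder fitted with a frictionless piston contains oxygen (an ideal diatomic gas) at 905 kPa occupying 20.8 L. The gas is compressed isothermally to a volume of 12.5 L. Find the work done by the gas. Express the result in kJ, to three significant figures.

W ≈ -9.59 kJ

Isothermal: W = nRT ln(V₂/V₁) = P₁V₁ ln(V₂/V₁).
P₁V₁ = (905 kPa)(20.8 L) = 18824 J.
W = 18824 × ln(12.5/20.8) = 18824 × -0.5092
W_by_gas = -9586 J.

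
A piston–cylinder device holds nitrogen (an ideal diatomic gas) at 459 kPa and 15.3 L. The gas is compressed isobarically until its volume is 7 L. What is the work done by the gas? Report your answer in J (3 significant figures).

Isobaric: W = P ΔV.
W = (459 kPa)(7 − 15.3 L) = (459)(-8.3) = -3810 J.

W ≈ -3810 J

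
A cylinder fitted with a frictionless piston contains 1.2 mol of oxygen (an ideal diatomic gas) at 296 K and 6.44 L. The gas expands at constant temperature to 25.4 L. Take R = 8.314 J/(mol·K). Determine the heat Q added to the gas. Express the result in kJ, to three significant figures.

Q ≈ 4.05 kJ

Isothermal ⇒ ΔU = 0, so Q = W = nRT ln(V₂/V₁).
Q = (1.2)(8.314)(296) ln(25.4/6.44) = 2953 × 1.372 = 4052 J.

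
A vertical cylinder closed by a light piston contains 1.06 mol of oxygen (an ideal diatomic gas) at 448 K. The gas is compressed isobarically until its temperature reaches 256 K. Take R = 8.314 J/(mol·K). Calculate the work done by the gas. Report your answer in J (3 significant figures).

Isobaric: W = P ΔV = nR ΔT.
W = (1.06)(8.314)(256 − 448) = -1692 J.

W ≈ -1690 J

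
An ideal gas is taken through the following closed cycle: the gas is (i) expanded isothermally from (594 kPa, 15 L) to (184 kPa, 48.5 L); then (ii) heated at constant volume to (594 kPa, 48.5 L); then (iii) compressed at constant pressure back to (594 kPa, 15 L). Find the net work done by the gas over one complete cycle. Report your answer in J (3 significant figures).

W_net ≈ -9440 J

Leg (i): W = PᵢVᵢ ln(V_f/Vᵢ) = (8910) ln(48.5/15) = 10456 J.
Leg (ii): W = 0.
Leg (iii): W = PΔV = (594)(15 − 48.5) = -19899 J.
W_net = 10456 − 19899 = -9443 J.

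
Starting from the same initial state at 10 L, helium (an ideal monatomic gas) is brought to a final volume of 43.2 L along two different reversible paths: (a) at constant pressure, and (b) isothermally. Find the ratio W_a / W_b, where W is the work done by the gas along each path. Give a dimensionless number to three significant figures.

W_a / W_b ≈ 2.27

Path (a) isobaric: W = P₁(V₂ − V₁) → W_a/(P₁V₁) = 3.32.
Path (b) isothermal: W = P₁V₁ ln(V₂/V₁) → W_b/(P₁V₁) = 1.463.
W_a / W_b = 3.32 / 1.463 = 2.269.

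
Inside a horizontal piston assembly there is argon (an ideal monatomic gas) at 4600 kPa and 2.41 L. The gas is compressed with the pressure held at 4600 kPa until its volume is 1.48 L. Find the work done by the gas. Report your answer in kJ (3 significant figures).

Isobaric: W = P ΔV.
W = (4600 kPa)(1.48 − 2.41 L) = (4600)(-0.93) = -4278 J.

W ≈ -4.28 kJ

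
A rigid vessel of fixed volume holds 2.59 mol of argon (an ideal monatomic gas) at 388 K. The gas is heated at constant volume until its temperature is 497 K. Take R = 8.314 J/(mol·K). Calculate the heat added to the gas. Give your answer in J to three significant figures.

Q ≈ 3520 J

Constant volume ⇒ W = 0, so Q = ΔU = nCᵥΔT with Cᵥ = 3R/2 = 12.47 J/(mol·K).
ΔU = (2.59)(12.47)(497 − 388) = 3521 J.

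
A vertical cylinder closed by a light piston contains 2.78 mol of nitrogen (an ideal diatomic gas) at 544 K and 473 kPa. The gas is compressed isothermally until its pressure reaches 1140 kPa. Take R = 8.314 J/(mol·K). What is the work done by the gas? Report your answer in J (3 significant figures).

W ≈ -11100 J

Isothermal process: W = nRT ln(V₂/V₁) = nRT ln(P₁/P₂).
W = (2.78)(8.314)(544) × ln(473/1140)
  = 12573 × ln(0.4149) = 12573 × -0.8797
W_by_gas = -11061 J.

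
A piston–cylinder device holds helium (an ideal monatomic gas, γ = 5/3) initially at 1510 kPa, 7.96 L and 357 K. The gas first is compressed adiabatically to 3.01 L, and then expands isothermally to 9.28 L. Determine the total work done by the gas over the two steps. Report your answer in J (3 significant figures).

W_total ≈ 9430 J

Step 1 (adiabatic): W = (P₁V₁ − P₂V₂)/(γ−1) = (12020 − 22986)/0.667 = -16449 J.
After step 1: P = 7636 kPa, V = 3.01 L, T = 682.7 K.
Step 2 (isothermal): W = P₁V₁ ln(V₂/V₁) = (22986) ln(9.28/3.01) = 25880 J.
W_total = -16449 + 25880 = 9431 J.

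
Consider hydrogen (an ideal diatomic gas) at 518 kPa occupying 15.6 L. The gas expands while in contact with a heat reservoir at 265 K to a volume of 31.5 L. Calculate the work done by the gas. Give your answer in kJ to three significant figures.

W ≈ 5.68 kJ

Isothermal: W = nRT ln(V₂/V₁) = P₁V₁ ln(V₂/V₁).
P₁V₁ = (518 kPa)(15.6 L) = 8081 J.
W = 8081 × ln(31.5/15.6) = 8081 × 0.7027
W_by_gas = 5679 J.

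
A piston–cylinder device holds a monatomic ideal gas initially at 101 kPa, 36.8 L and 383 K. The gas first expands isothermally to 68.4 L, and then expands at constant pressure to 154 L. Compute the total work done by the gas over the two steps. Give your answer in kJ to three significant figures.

Step 1 (isothermal): W = P₁V₁ ln(V₂/V₁) = (3717) ln(68.4/36.8) = 2304 J.
After step 1: P = 54.34 kPa, V = 68.4 L, T = 383 K.
Step 2 (isobaric): W = PΔV = (54.34 kPa)(154 − 68.4 L) = 4651 J.
W_total = 2304 + 4651 = 6955 J.

W_total ≈ 6.96 kJ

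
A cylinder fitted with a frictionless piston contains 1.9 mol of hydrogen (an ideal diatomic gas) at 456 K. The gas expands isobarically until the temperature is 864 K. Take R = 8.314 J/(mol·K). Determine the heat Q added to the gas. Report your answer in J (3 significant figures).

Q ≈ 22600 J

Isobaric: W = nRΔT = (1.9)(8.314)(408) = 6445 J.
ΔU = nCᵥΔT with Cᵥ = 5R/2: ΔU = (1.9)(20.79)(408) = 16113 J.
Q = ΔU + W = 16113 + 6445 = 22558 J.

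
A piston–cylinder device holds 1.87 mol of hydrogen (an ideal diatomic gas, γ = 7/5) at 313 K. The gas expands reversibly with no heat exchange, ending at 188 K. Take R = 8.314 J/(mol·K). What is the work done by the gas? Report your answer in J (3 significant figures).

W ≈ 4860 J

Adiabatic ⇒ Q = 0, so W_by = −ΔU = nCᵥ(T₁ − T₂).
Cᵥ = 5R/2 = 20.79 J/(mol·K).
W = (1.87)(20.79)(313 − 188) = 4858 J.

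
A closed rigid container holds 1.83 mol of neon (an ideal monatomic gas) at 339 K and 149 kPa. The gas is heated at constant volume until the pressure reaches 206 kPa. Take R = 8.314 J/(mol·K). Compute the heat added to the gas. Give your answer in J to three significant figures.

Q ≈ 2960 J

Constant volume ⇒ W = 0, so Q = ΔU = nCᵥΔT with Cᵥ = 3R/2 = 12.47 J/(mol·K).
At constant V, T₂/T₁ = P₂/P₁ ⇒ ΔT = T₁(P₂/P₁ − 1) = 339·(206/149 − 1) = 129.7 K.
ΔU = (1.83)(12.47)(129.7) = 2960 J.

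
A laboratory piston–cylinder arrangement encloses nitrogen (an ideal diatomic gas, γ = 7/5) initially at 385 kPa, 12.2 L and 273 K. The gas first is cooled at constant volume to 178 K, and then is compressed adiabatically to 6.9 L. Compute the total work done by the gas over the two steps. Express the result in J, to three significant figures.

Step 1 (isochoric): W = 0 (constant volume).
After step 1: P = 251 kPa (V unchanged).
Step 2 (adiabatic): W = (P₁V₁ − P₂V₂)/(γ−1) = (3063 − 3847)/0.4 = -1960 J.
W_total = 0 − 1960 = -1960 J.

W_total ≈ -1960 J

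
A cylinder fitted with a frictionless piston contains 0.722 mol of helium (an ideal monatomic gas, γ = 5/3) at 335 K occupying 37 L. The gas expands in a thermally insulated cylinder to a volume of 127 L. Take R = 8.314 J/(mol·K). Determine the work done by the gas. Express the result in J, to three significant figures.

W ≈ 1690 J

Adiabatic: TV^(γ−1) = const with γ = 5/3.
T₂ = T₁ (V₁/V₂)^(γ−1) = 335 × (37/127)^0.667 = 335 × 0.4395 = 147.2 K.
W_by = nCᵥ(T₁ − T₂) = (0.722)(12.47)(335 − 147.2) = 1691 J.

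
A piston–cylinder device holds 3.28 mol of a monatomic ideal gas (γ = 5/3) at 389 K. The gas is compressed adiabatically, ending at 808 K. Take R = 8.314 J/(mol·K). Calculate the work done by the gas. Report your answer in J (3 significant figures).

Adiabatic ⇒ Q = 0, so W_by = −ΔU = nCᵥ(T₁ − T₂).
Cᵥ = 3R/2 = 12.47 J/(mol·K).
W = (3.28)(12.47)(389 − 808) = -17139 J.

W ≈ -17100 J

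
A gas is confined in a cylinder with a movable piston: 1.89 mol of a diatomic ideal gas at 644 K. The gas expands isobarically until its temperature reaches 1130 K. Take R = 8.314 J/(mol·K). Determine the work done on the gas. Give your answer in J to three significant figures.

W ≈ -7640 J

Isobaric: W = P ΔV = nR ΔT.
W = (1.89)(8.314)(1130 − 644) = 7637 J.
Work on gas = −W_by = -7637 J.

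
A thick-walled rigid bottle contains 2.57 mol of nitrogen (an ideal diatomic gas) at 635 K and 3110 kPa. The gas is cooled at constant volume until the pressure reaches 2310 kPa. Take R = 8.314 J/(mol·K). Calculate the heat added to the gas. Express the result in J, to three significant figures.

Constant volume ⇒ W = 0, so Q = ΔU = nCᵥΔT with Cᵥ = 5R/2 = 20.79 J/(mol·K).
At constant V, T₂/T₁ = P₂/P₁ ⇒ ΔT = T₁(P₂/P₁ − 1) = 635·(2310/3110 − 1) = -163.3 K.
ΔU = (2.57)(20.79)(-163.3) = -8725 J.

Q ≈ -8730 J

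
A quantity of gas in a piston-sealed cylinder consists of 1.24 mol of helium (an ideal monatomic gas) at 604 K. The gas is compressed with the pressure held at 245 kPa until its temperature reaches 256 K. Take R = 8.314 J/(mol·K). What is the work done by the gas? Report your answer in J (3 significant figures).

Isobaric: W = P ΔV = nR ΔT.
W = (1.24)(8.314)(256 − 604) = -3588 J.

W ≈ -3590 J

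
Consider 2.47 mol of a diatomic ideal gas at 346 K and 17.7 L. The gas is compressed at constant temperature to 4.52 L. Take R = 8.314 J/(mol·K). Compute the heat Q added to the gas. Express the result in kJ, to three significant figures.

Isothermal ⇒ ΔU = 0, so Q = W = nRT ln(V₂/V₁).
Q = (2.47)(8.314)(346) ln(4.52/17.7) = 7105 × -1.365 = -9699 J.

Q ≈ -9.70 kJ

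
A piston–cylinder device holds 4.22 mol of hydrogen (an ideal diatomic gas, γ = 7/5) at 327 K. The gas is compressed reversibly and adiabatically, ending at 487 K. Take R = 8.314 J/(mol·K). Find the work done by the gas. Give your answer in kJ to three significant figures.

W ≈ -14.0 kJ

Adiabatic ⇒ Q = 0, so W_by = −ΔU = nCᵥ(T₁ − T₂).
Cᵥ = 5R/2 = 20.79 J/(mol·K).
W = (4.22)(20.79)(327 − 487) = -14034 J.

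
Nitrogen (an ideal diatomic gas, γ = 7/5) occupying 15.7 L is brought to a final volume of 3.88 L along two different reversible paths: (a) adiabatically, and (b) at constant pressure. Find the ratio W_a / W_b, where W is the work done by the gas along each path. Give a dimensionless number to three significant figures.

Path (a) adiabatic: W = P₁V₁(1 − (V₁/V₂)^(γ−1))/(γ−1) → W_a/(P₁V₁) = -1.873.
Path (b) isobaric: W = P₁(V₂ − V₁) → W_b/(P₁V₁) = -0.7529.
W_a / W_b = -1.873 / -0.7529 = 2.488.

W_a / W_b ≈ 2.49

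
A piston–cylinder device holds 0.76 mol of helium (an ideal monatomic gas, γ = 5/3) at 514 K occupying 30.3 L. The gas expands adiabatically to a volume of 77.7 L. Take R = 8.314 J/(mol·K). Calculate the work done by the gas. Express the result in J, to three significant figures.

Adiabatic: TV^(γ−1) = const with γ = 5/3.
T₂ = T₁ (V₁/V₂)^(γ−1) = 514 × (30.3/77.7)^0.667 = 514 × 0.5338 = 274.4 K.
W_by = nCᵥ(T₁ − T₂) = (0.76)(12.47)(514 − 274.4) = 2271 J.

W ≈ 2270 J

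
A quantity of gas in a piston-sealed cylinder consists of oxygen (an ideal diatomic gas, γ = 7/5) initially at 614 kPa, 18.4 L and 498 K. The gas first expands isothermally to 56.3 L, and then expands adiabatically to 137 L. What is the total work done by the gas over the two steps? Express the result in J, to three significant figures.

Step 1 (isothermal): W = P₁V₁ ln(V₂/V₁) = (11298) ln(56.3/18.4) = 12635 J.
After step 1: P = 200.7 kPa, V = 56.3 L, T = 498 K.
Step 2 (adiabatic): W = (P₁V₁ − P₂V₂)/(γ−1) = (11298 − 7916)/0.4 = 8454 J.
W_total = 12635 + 8454 = 21089 J.

W_total ≈ 21100 J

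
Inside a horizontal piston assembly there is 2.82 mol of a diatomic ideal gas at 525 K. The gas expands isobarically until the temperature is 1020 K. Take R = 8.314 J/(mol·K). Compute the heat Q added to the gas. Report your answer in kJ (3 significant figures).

Q ≈ 40.6 kJ

Isobaric: W = nRΔT = (2.82)(8.314)(495) = 11606 J.
ΔU = nCᵥΔT with Cᵥ = 5R/2: ΔU = (2.82)(20.79)(495) = 29014 J.
Q = ΔU + W = 29014 + 11606 = 40619 J.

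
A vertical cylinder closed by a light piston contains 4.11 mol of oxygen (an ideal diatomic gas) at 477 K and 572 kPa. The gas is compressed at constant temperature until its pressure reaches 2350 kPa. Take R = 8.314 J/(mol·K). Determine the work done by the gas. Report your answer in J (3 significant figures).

W ≈ -23000 J

Isothermal process: W = nRT ln(V₂/V₁) = nRT ln(P₁/P₂).
W = (4.11)(8.314)(477) × ln(572/2350)
  = 16299 × ln(0.2434) = 16299 × -1.413
W_by_gas = -23031 J.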